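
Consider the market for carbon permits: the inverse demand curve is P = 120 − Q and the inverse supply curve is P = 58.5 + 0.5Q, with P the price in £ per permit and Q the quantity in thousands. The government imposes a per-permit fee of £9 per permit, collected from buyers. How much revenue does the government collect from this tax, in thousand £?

Inverting to Q(P) form: Qd = 120 − P; Qs = 2P − 117.
Before the tax: set 120 − P = 2P − 117 → P* = £79, Q* = 41.
With the tax collected from buyers, demand (in seller-price terms) shifts: Qd = 120 − (P + 9).
Solving gives Q = 35 with buyers paying £85 and producers receiving £76 (the £9 wedge).
Revenue = t · Q = 9 · 35 = £315.

Tax revenue = £315 thousand.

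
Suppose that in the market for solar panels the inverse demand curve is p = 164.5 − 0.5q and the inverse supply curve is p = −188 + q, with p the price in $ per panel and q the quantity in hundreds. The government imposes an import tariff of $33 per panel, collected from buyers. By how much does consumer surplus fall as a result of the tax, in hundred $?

Consumer surplus falls by $2464 hundred.

Rewrite in direct form: qd = 329 − 2p and qs = p + 188.
Without the tax, 329 − 2p = p + 188 gives 3p = 141, so p* = $47 and q* = 235.
With the tax collected from buyers, demand (in seller-price terms) shifts: qd = 329 − 2(p + 33).
Solving gives q = 213 with buyers paying $58 and sellers receiving $25 (the $33 wedge).
ΔCS is the trapezoid between Q = 213 and Q = 235 of height $11: ½ · (235 + 213) · 11 = $2464.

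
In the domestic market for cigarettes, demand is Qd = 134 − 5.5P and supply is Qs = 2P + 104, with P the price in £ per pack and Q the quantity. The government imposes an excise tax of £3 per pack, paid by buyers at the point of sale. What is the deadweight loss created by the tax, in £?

Without the tax, 134 − 5.5P = 2P + 104 gives 7.5P = 30, so P* = £4 and Q* = 112.
With the tax collected from buyers, demand (in seller-price terms) shifts: Qd = 134 − 5.5(P + 3).
New equilibrium: buyers pay £4.8, sellers receive £1.8, Q = 107.6. (Wedge: Pb − Ps = 3.)
Quantity falls by |ΔQ| = |112 − 107.6| = 4.4.
DWL = ½ · t · |ΔQ| = ½ · 3 · 4.4 = £6.6.

Deadweight loss = £6.6.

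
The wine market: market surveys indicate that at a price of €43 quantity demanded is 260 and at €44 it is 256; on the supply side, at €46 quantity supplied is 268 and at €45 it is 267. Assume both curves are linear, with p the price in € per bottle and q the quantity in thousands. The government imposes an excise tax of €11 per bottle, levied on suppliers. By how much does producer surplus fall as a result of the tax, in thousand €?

Demand slope: (256 − 260)/(44 − 43) = -4, so qd = 432 − 4p.
Supply slope: (267 − 268)/(45 − 46) = 1, so qs = p + 222.
Before the tax: set 432 − 4p = p + 222 → p* = €42, q* = 264.
With the tax collected from suppliers, supply shifts: qs = (p − 11) + 222.
Solving gives q = 255.2 with buyers paying €44.2 and suppliers receiving €33.2 (the €11 wedge).
ΔPS is the trapezoid between Q = 255.2 and Q = 264 of height €8.8: ½ · (264 + 255.2) · 8.8 = €2284.48.

Producer surplus falls by €2284.48 thousand.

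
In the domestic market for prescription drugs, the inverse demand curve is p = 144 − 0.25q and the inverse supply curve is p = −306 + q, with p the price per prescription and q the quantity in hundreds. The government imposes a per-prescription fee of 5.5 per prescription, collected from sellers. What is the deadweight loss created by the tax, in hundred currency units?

Inverting to q(p) form: qd = 576 − 4p; qs = p + 306.
Without the tax, 576 − 4p = p + 306 gives 5p = 270, so p* = 54 and q* = 360.
With the tax collected from sellers, supply shifts: qs = (p − 5.5) + 306.
Solving gives q = 355.6 with buyers paying 55.1 and sellers receiving 49.6 (the 5.5 wedge).
Quantity falls by |ΔQ| = |360 − 355.6| = 4.4.
DWL = ½ · t · |ΔQ| = ½ · 5.5 · 4.4 = 12.1.

Deadweight loss = 12.1 hundred.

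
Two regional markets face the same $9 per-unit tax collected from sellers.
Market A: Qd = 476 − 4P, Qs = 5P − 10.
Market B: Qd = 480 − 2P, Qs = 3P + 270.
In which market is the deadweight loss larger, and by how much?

Market A, by $41.4.

Market A: pre-tax P* = $54, Q* = 260; post-tax Q = 240; deadweight loss = $90.
Market B: pre-tax P* = $42, Q* = 396; post-tax Q = 385.2; deadweight loss = $48.6.
Difference: $90 vs $48.6 → market A is larger by $41.4.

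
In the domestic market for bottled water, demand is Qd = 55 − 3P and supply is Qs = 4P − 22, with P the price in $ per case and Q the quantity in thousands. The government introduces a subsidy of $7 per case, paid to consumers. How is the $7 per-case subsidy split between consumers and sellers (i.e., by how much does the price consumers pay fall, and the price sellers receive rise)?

Before the subsidy: set 55 − 3P = 4P − 22 → P* = $11, Q* = 22.
With a per-unit subsidy paid to consumers, each effectively pays P − 7, so demand becomes Qd = 55 − 3(P − 7).
New equilibrium: consumers pay $7, sellers receive $14, Q = 34. (Wedge: Pb − Ps = −7.)
Gain to consumers: $4; to sellers: $3. (They sum to $7.)

Consumers gain $4 per case; sellers gain $3 per case.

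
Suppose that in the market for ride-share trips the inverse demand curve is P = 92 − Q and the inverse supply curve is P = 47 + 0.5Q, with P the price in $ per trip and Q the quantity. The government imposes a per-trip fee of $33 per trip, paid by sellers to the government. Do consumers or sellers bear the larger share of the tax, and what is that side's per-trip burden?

Consumers bear the larger share: $22 per trip.

Rewrite in direct form: Qd = 92 − P and Qs = 2P − 94.
Before the tax: set 92 − P = 2P − 94 → P* = $62, Q* = 30.
With the tax collected from sellers, supply shifts: Qs = 2(P − 33) − 94.
Solving gives Q = 8 with consumers paying $84 and sellers receiving $51 (the $33 wedge).
Per-trip burden: consumers $22, sellers $11.
Consumers take the larger share because demand is less price-elastic here (demand slope 1 vs supply slope 2).
The less price-elastic side of the market bears the larger share of a per-unit tax.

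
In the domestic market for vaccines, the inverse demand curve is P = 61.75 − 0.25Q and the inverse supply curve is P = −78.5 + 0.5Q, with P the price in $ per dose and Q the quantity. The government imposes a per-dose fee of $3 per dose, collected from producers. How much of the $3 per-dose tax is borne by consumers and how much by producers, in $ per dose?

Rewrite in direct form: Qd = 247 − 4P and Qs = 2P + 157.
Before the tax: set 247 − 4P = 2P + 157 → P* = $15, Q* = 187.
With the tax collected from producers, supply shifts: Qs = 2(P − 3) + 157.
New equilibrium: consumers pay $16, producers receive $13, Q = 183. (Wedge: Pb − Ps = 3.)
Burden on consumers: $1; on producers: $2. (They sum to $3.)

Consumers bear $1 per dose; producers bear $2 per dose.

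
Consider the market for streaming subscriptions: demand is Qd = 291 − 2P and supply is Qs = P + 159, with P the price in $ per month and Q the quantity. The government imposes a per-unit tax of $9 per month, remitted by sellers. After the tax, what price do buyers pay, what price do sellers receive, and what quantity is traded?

Buyers pay $47; sellers receive $38; quantity = 197.

Without the tax, 291 − 2P = P + 159 gives 3P = 132, so P* = $44 and Q* = 203.
With the tax collected from sellers, supply shifts: Qs = (P − 9) + 159.
Solving gives Q = 197 with buyers paying $47 and sellers receiving $38 (the $9 wedge).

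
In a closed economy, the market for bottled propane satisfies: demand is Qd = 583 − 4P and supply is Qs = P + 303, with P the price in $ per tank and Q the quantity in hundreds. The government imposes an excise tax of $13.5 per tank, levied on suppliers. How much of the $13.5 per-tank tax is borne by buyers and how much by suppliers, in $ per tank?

Buyers bear $2.7 per tank; suppliers bear $10.8 per tank.

Before the tax: set 583 − 4P = P + 303 → P* = $56, Q* = 359.
With the tax collected from suppliers, supply shifts: Qs = (P − 13.5) + 303.
Solving gives Q = 348.2 with buyers paying $58.7 and suppliers receiving $45.2 (the $13.5 wedge).
Burden on buyers: $2.7; on suppliers: $10.8. (They sum to $13.5.)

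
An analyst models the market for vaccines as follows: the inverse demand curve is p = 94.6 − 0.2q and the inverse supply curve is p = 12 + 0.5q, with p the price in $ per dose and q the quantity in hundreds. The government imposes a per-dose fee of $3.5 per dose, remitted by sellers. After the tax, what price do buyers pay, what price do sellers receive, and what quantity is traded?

Buyers pay $72; sellers receive $68.5; quantity = 113.

Inverting to q(p) form: qd = 473 − 5p; qs = 2p − 24.
Before the tax: set 473 − 5p = 2p − 24 → p* = $71, q* = 118.
With the tax collected from sellers, supply shifts: qs = 2(p − 3.5) − 24.
New equilibrium: buyers pay $72, sellers receive $68.5, q = 113. (Wedge: pb − ps = 3.5.)
The less price-elastic side of the market bears the larger share of a per-unit tax.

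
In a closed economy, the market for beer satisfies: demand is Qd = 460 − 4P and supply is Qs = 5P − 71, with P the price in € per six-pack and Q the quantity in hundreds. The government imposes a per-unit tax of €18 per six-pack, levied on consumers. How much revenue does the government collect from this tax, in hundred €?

Before the tax: set 460 − 4P = 5P − 71 → P* = €59, Q* = 224.
With the tax collected from consumers, demand (in seller-price terms) shifts: Qd = 460 − 4(P + 18).
Solving gives Q = 184 with consumers paying €69 and sellers receiving €51 (the €18 wedge).
Revenue = t · Q = 18 · 184 = €3312.

Tax revenue = €3312 hundred.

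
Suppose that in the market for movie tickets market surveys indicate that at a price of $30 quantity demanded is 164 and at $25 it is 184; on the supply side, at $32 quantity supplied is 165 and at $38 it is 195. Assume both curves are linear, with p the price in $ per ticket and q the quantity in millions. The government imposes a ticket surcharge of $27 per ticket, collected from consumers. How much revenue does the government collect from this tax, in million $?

Demand slope: (184 − 164)/(25 − 30) = -4, so qd = 284 − 4p.
Supply slope: (195 − 165)/(38 − 32) = 5, so qs = 5p + 5.
Before the tax: set 284 − 4p = 5p + 5 → p* = $31, q* = 160.
With the tax collected from consumers, demand (in seller-price terms) shifts: qd = 284 − 4(p + 27).
New equilibrium: consumers pay $46, sellers receive $19, q = 100. (Wedge: pb − ps = 27.)
Revenue = t · Q = 27 · 100 = $2700.

Tax revenue = $2700 million.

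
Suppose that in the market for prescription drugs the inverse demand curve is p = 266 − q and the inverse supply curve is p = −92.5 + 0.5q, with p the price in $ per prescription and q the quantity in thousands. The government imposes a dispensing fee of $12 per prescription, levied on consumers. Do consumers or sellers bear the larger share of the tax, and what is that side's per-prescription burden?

Consumers bear the larger share: $8 per prescription.

Inverting to q(p) form: qd = 266 − p; qs = 2p + 185.
Without the tax, 266 − p = 2p + 185 gives 3p = 81, so p* = $27 and q* = 239.
With the tax collected from consumers, demand (in seller-price terms) shifts: qd = 266 − (p + 12).
Solving gives q = 231 with consumers paying $35 and sellers receiving $23 (the $12 wedge).
Per-prescription burden: consumers $8, sellers $4.
Consumers take the larger share because demand is less price-elastic here (demand slope 1 vs supply slope 2).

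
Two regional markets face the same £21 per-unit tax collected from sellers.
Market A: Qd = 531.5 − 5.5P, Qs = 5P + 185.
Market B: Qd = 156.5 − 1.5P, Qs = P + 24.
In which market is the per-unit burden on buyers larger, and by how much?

Market A: pre-tax P* = £33, Q* = 350; post-tax Q = 295; per-unit burden on buyers = £10.
Market B: pre-tax P* = £53, Q* = 77; post-tax Q = 64.4; per-unit burden on buyers = £8.4.
Difference: £10 vs £8.4 → market A is larger by £1.6.

Market A, by £1.6.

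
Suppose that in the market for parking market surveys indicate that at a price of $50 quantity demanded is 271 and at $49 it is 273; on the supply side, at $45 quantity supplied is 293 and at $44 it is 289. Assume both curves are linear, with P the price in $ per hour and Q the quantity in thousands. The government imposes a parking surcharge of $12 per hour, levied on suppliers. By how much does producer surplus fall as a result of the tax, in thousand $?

Demand slope: (273 − 271)/(49 − 50) = -2, so Qd = 371 − 2P.
Supply slope: (289 − 293)/(44 − 45) = 4, so Qs = 4P + 113.
Without the tax, 371 − 2P = 4P + 113 gives 6P = 258, so P* = $43 and Q* = 285.
With the tax collected from suppliers, supply shifts: Qs = 4(P − 12) + 113.
New equilibrium: consumers pay $51, suppliers receive $39, Q = 269. (Wedge: Pb − Ps = 12.)
ΔPS is the trapezoid between Q = 269 and Q = 285 of height $4: ½ · (285 + 269) · 4 = $1108.

Producer surplus falls by $1108 thousand.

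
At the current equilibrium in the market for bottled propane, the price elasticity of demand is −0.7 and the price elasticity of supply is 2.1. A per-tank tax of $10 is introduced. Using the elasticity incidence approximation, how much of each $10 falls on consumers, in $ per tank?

Incidence ratio: consumers' share ≈ εs / (εs + |εd|) = 2.1 / (2.1 + 0.7) = 0.75.
So consumers bear ≈ 0.75 × $10 = $7.5; producers bear $2.5.

Consumers bear ≈ $7.5 per tank.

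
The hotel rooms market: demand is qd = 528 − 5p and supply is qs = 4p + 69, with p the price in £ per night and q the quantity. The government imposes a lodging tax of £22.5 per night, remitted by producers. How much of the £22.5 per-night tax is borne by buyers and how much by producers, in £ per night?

Buyers bear £10 per night; producers bear £12.5 per night.

Without the tax, 528 − 5p = 4p + 69 gives 9p = 459, so p* = £51 and q* = 273.
With the tax collected from producers, supply shifts: qs = 4(p − 22.5) + 69.
Solving gives q = 223 with buyers paying £61 and producers receiving £38.5 (the £22.5 wedge).
Burden on buyers: £10; on producers: £12.5. (They sum to £22.5.)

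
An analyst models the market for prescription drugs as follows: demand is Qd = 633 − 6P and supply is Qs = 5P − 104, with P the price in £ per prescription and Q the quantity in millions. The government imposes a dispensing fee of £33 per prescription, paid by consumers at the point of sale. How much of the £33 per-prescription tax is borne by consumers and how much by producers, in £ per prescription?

Consumers bear £15 per prescription; producers bear £18 per prescription.

Without the tax, 633 − 6P = 5P − 104 gives 11P = 737, so P* = £67 and Q* = 231.
With the tax collected from consumers, demand (in seller-price terms) shifts: Qd = 633 − 6(P + 33).
Solving gives Q = 141 with consumers paying £82 and producers receiving £49 (the £33 wedge).
Burden on consumers: £15; on producers: £18. (They sum to £33.)
The less price-elastic side of the market bears the larger share of a per-unit tax.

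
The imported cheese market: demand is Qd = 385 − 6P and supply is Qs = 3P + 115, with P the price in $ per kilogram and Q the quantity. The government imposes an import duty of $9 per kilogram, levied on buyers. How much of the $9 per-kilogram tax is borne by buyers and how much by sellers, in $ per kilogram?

Buyers bear $3 per kilogram; sellers bear $6 per kilogram.

Without the tax, 385 − 6P = 3P + 115 gives 9P = 270, so P* = $30 and Q* = 205.
With the tax collected from buyers, demand (in seller-price terms) shifts: Qd = 385 − 6(P + 9).
Solving gives Q = 187 with buyers paying $33 and sellers receiving $24 (the $9 wedge).
Burden on buyers: $3; on sellers: $6. (They sum to $9.)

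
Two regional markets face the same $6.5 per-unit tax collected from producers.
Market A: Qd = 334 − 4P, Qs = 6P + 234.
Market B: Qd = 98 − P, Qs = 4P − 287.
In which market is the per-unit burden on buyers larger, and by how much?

Market A: pre-tax P* = $10, Q* = 294; post-tax Q = 278.4; per-unit burden on buyers = $3.9.
Market B: pre-tax P* = $77, Q* = 21; post-tax Q = 15.8; per-unit burden on buyers = $5.2.
Difference: $3.9 vs $5.2 → market B is larger by $1.3.

Market B, by $1.3.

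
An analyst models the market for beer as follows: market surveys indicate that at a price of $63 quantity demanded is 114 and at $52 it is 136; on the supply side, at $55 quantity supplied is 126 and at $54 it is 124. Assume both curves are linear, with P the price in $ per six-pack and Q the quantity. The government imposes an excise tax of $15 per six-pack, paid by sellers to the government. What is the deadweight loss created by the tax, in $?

Deadweight loss = $112.5.

Demand slope: (136 − 114)/(52 − 63) = -2, so Qd = 240 − 2P.
Supply slope: (124 − 126)/(54 − 55) = 2, so Qs = 2P + 16.
Without the tax, 240 − 2P = 2P + 16 gives 4P = 224, so P* = $56 and Q* = 128.
With the tax collected from sellers, supply shifts: Qs = 2(P − 15) + 16.
Solving gives Q = 113 with consumers paying $63.5 and sellers receiving $48.5 (the $15 wedge).
Quantity falls by |ΔQ| = |128 − 113| = 15.
DWL = ½ · t · |ΔQ| = ½ · 15 · 15 = $112.5.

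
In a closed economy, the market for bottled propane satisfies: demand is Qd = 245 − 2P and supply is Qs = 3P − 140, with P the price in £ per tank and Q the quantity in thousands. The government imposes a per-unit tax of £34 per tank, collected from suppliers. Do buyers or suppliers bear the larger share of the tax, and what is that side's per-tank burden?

Buyers bear the larger share: £20.4 per tank.

Before the tax: set 245 − 2P = 3P − 140 → P* = £77, Q* = 91.
With the tax collected from suppliers, supply shifts: Qs = 3(P − 34) − 140.
Solving gives Q = 50.2 with buyers paying £97.4 and suppliers receiving £63.4 (the £34 wedge).
Per-tank burden: buyers £20.4, suppliers £13.6.
Buyers take the larger share because demand is less price-elastic here (demand slope 2 vs supply slope 3).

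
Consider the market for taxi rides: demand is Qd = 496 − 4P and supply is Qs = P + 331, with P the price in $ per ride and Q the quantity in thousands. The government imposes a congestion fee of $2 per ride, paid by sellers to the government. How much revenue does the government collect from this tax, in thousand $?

Tax revenue = $724.8 thousand.

Before the tax: set 496 − 4P = P + 331 → P* = $33, Q* = 364.
With the tax collected from sellers, supply shifts: Qs = (P − 2) + 331.
New equilibrium: consumers pay $33.4, sellers receive $31.4, Q = 362.4. (Wedge: Pb − Ps = 2.)
Revenue = t · Q = 2 · 362.4 = $724.8.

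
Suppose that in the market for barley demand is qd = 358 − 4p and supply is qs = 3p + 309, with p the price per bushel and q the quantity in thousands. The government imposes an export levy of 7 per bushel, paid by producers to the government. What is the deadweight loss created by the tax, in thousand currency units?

Before the tax: set 358 − 4p = 3p + 309 → p* = 7, q* = 330.
With the tax collected from producers, supply shifts: qs = 3(p − 7) + 309.
New equilibrium: buyers pay 10, producers receive 3, q = 318. (Wedge: pb − ps = 7.)
Quantity falls by |ΔQ| = |330 − 318| = 12.
DWL = ½ · t · |ΔQ| = ½ · 7 · 12 = 42.

Deadweight loss = 42 thousand.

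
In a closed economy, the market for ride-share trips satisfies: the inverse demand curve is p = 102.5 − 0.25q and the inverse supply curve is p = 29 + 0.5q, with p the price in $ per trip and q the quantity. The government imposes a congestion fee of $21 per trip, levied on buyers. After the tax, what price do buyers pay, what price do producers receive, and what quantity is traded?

Rewrite in direct form: qd = 410 − 4p and qs = 2p − 58.
Without the tax, 410 − 4p = 2p − 58 gives 6p = 468, so p* = $78 and q* = 98.
With the tax collected from buyers, demand (in seller-price terms) shifts: qd = 410 − 4(p + 21).
New equilibrium: buyers pay $85, producers receive $64, q = 70. (Wedge: pb − ps = 21.)

Buyers pay $85; producers receive $64; quantity = 70.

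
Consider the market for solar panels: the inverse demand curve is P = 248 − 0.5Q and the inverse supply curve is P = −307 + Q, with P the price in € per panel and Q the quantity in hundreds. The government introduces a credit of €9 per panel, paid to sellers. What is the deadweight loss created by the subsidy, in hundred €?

Rewrite in direct form: Qd = 496 − 2P and Qs = P + 307.
Before the subsidy: set 496 − 2P = P + 307 → P* = €63, Q* = 370.
With a per-unit subsidy paid to sellers, each receives P + 9 per unit sold, so supply becomes Qs = (P + 9) + 307.
New equilibrium: consumers pay €60, sellers receive €69, Q = 376. (Wedge: Pb − Ps = −9.)
Quantity rises by |ΔQ| = |370 − 376| = 6.
DWL = ½ · t · |ΔQ| = ½ · 9 · 6 = €27.

Deadweight loss = €27 hundred.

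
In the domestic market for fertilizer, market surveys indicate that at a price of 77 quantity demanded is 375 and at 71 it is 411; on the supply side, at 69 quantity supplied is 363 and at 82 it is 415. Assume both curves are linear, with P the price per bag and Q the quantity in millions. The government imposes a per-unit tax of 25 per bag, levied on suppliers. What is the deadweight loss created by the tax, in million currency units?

Deadweight loss = 750 million.

Demand slope: (411 − 375)/(71 − 77) = -6, so Qd = 837 − 6P.
Supply slope: (415 − 363)/(82 − 69) = 4, so Qs = 4P + 87.
Without the tax, 837 − 6P = 4P + 87 gives 10P = 750, so P* = 75 and Q* = 387.
With the tax collected from suppliers, supply shifts: Qs = 4(P − 25) + 87.
Solving gives Q = 327 with consumers paying 85 and suppliers receiving 60 (the 25 wedge).
Quantity falls by |ΔQ| = |387 − 327| = 60.
DWL = ½ · t · |ΔQ| = ½ · 25 · 60 = 750.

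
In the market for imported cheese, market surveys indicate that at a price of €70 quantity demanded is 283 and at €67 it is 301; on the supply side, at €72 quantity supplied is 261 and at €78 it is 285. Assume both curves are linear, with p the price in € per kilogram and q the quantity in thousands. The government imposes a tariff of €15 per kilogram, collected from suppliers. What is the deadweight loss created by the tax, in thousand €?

Deadweight loss = €270 thousand.

Demand slope: (301 − 283)/(67 − 70) = -6, so qd = 703 − 6p.
Supply slope: (285 − 261)/(78 − 72) = 4, so qs = 4p − 27.
Before the tax: set 703 − 6p = 4p − 27 → p* = €73, q* = 265.
With the tax collected from suppliers, supply shifts: qs = 4(p − 15) − 27.
New equilibrium: buyers pay €79, suppliers receive €64, q = 229. (Wedge: pb − ps = 15.)
Quantity falls by |ΔQ| = |265 − 229| = 36.
DWL = ½ · t · |ΔQ| = ½ · 15 · 36 = €270.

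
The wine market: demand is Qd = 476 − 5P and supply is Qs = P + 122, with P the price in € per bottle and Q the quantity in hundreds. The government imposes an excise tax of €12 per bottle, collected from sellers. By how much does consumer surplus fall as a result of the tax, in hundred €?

Consumer surplus falls by €352 hundred.

Before the tax: set 476 − 5P = P + 122 → P* = €59, Q* = 181.
With the tax collected from sellers, supply shifts: Qs = (P − 12) + 122.
New equilibrium: buyers pay €61, sellers receive €49, Q = 171. (Wedge: Pb − Ps = 12.)
ΔCS is the trapezoid between Q = 171 and Q = 181 of height €2: ½ · (181 + 171) · 2 = €352.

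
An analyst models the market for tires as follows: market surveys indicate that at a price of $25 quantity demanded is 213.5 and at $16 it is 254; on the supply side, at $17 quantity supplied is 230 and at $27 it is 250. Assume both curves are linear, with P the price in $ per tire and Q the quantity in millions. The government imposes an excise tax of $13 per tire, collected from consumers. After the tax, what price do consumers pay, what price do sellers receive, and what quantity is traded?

Consumers pay $24; sellers receive $11; quantity = 218.

Demand slope: (254 − 213.5)/(16 − 25) = -4.5, so Qd = 326 − 4.5P.
Supply slope: (250 − 230)/(27 − 17) = 2, so Qs = 2P + 196.
Before the tax: set 326 − 4.5P = 2P + 196 → P* = $20, Q* = 236.
With the tax collected from consumers, demand (in seller-price terms) shifts: Qd = 326 − 4.5(P + 13).
New equilibrium: consumers pay $24, sellers receive $11, Q = 218. (Wedge: Pb − Ps = 13.)
The less price-elastic side of the market bears the larger share of a per-unit tax.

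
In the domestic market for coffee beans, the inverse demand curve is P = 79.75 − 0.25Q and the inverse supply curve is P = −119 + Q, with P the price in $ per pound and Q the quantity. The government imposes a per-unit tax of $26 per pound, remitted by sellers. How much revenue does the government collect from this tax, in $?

Tax revenue = $3593.2.

Inverting to Q(P) form: Qd = 319 − 4P; Qs = P + 119.
Before the tax: set 319 − 4P = P + 119 → P* = $40, Q* = 159.
With the tax collected from sellers, supply shifts: Qs = (P − 26) + 119.
New equilibrium: consumers pay $45.2, sellers receive $19.2, Q = 138.2. (Wedge: Pb − Ps = 26.)
Revenue = t · Q = 26 · 138.2 = $3593.2.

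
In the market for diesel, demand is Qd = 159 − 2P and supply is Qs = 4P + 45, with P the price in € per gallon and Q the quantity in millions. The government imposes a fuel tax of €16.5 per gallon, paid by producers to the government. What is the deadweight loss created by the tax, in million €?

Without the tax, 159 − 2P = 4P + 45 gives 6P = 114, so P* = €19 and Q* = 121.
With the tax collected from producers, supply shifts: Qs = 4(P − 16.5) + 45.
Solving gives Q = 99 with consumers paying €30 and producers receiving €13.5 (the €16.5 wedge).
Quantity falls by |ΔQ| = |121 − 99| = 22.
DWL = ½ · t · |ΔQ| = ½ · 16.5 · 22 = €181.5.

Deadweight loss = €181.5 million.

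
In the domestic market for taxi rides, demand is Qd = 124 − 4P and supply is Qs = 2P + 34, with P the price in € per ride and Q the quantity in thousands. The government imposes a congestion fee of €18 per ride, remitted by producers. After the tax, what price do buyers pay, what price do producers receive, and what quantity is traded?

Before the tax: set 124 − 4P = 2P + 34 → P* = €15, Q* = 64.
With the tax collected from producers, supply shifts: Qs = 2(P − 18) + 34.
New equilibrium: buyers pay €21, producers receive €3, Q = 40. (Wedge: Pb − Ps = 18.)

Buyers pay €21; producers receive €3; quantity = 40.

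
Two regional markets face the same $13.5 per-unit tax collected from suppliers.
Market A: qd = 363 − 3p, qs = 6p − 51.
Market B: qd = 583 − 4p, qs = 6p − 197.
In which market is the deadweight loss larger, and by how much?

Market B, by $36.45.

Market A: pre-tax p* = $46, q* = 225; post-tax q = 198; deadweight loss = $182.25.
Market B: pre-tax p* = $78, q* = 271; post-tax q = 238.6; deadweight loss = $218.7.
Difference: $182.25 vs $218.7 → market B is larger by $36.45.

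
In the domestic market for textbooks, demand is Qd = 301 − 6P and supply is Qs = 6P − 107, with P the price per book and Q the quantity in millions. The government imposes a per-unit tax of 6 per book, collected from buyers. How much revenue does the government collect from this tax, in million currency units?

Without the tax, 301 − 6P = 6P − 107 gives 12P = 408, so P* = 34 and Q* = 97.
With the tax collected from buyers, demand (in seller-price terms) shifts: Qd = 301 − 6(P + 6).
New equilibrium: buyers pay 37, producers receive 31, Q = 79. (Wedge: Pb − Ps = 6.)
Revenue = t · Q = 6 · 79 = 474.

Tax revenue = 474 million.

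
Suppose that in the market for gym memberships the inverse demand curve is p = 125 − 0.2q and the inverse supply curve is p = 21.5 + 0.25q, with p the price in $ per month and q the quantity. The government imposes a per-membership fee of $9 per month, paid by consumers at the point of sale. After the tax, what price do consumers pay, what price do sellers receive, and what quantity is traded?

Consumers pay $83; sellers receive $74; quantity = 210.

Inverting to q(p) form: qd = 625 − 5p; qs = 4p − 86.
Without the tax, 625 − 5p = 4p − 86 gives 9p = 711, so p* = $79 and q* = 230.
With the tax collected from consumers, demand (in seller-price terms) shifts: qd = 625 − 5(p + 9).
New equilibrium: consumers pay $83, sellers receive $74, q = 210. (Wedge: pb − ps = 9.)
The less price-elastic side of the market bears the larger share of a per-unit tax.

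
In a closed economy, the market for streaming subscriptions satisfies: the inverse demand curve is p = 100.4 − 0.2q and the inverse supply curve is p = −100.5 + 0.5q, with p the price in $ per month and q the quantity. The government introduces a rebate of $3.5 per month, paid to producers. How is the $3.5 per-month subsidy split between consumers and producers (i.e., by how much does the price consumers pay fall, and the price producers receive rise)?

Consumers gain $1 per month; producers gain $2.5 per month.

Inverting to q(p) form: qd = 502 − 5p; qs = 2p + 201.
Without the subsidy, 502 − 5p = 2p + 201 gives 7p = 301, so p* = $43 and q* = 287.
With a per-unit subsidy paid to producers, each receives p + 3.5 per unit sold, so supply becomes qs = 2(p + 3.5) + 201.
New equilibrium: consumers pay $42, producers receive $45.5, q = 292. (Wedge: pb − ps = −3.5.)
Gain to consumers: $1; to producers: $2.5. (They sum to $3.5.)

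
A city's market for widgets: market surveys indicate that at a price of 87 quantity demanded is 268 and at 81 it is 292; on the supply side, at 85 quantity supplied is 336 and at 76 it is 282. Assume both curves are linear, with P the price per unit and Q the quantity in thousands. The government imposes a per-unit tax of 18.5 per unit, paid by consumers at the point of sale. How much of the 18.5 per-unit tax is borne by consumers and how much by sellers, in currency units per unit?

Consumers bear 11.1 per unit; sellers bear 7.4 per unit.

Demand slope: (292 − 268)/(81 − 87) = -4, so Qd = 616 − 4P.
Supply slope: (282 − 336)/(76 − 85) = 6, so Qs = 6P − 174.
Without the tax, 616 − 4P = 6P − 174 gives 10P = 790, so P* = 79 and Q* = 300.
With the tax collected from consumers, demand (in seller-price terms) shifts: Qd = 616 − 4(P + 18.5).
New equilibrium: consumers pay 90.1, sellers receive 71.6, Q = 255.6. (Wedge: Pb − Ps = 18.5.)
Burden on consumers: 11.1; on sellers: 7.4. (They sum to 18.5.)
The less price-elastic side of the market bears the larger share of a per-unit tax.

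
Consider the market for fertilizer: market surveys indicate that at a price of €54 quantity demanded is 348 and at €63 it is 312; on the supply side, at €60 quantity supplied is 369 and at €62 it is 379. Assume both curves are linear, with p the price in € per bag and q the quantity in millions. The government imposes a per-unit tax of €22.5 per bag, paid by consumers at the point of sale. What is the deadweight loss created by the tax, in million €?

Demand slope: (312 − 348)/(63 − 54) = -4, so qd = 564 − 4p.
Supply slope: (379 − 369)/(62 − 60) = 5, so qs = 5p + 69.
Before the tax: set 564 − 4p = 5p + 69 → p* = €55, q* = 344.
With the tax collected from consumers, demand (in seller-price terms) shifts: qd = 564 − 4(p + 22.5).
New equilibrium: consumers pay €67.5, sellers receive €45, q = 294. (Wedge: pb − ps = 22.5.)
Quantity falls by |ΔQ| = |344 − 294| = 50.
DWL = ½ · t · |ΔQ| = ½ · 22.5 · 50 = €562.5.

Deadweight loss = €562.5 million.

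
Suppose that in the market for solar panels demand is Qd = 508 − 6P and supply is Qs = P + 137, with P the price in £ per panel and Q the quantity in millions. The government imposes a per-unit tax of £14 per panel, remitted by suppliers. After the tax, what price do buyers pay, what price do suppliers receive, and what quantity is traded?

Buyers pay £55; suppliers receive £41; quantity = 178.

Without the tax, 508 − 6P = P + 137 gives 7P = 371, so P* = £53 and Q* = 190.
With the tax collected from suppliers, supply shifts: Qs = (P − 14) + 137.
Solving gives Q = 178 with buyers paying £55 and suppliers receiving £41 (the £14 wedge).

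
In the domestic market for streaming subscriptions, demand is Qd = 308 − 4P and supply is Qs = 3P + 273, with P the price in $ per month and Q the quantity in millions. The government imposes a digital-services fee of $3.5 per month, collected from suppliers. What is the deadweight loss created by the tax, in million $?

Deadweight loss = $10.5 million.

Without the tax, 308 − 4P = 3P + 273 gives 7P = 35, so P* = $5 and Q* = 288.
With the tax collected from suppliers, supply shifts: Qs = 3(P − 3.5) + 273.
Solving gives Q = 282 with buyers paying $6.5 and suppliers receiving $3 (the $3.5 wedge).
Quantity falls by |ΔQ| = |288 − 282| = 6.
DWL = ½ · t · |ΔQ| = ½ · 3.5 · 6 = $10.5.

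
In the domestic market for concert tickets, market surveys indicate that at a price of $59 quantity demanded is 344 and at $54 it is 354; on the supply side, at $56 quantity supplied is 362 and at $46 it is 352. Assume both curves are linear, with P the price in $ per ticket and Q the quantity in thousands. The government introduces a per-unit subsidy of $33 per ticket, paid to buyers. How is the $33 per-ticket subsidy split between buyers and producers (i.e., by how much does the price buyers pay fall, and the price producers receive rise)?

Demand slope: (354 − 344)/(54 − 59) = -2, so Qd = 462 − 2P.
Supply slope: (352 − 362)/(46 − 56) = 1, so Qs = P + 306.
Without the subsidy, 462 − 2P = P + 306 gives 3P = 156, so P* = $52 and Q* = 358.
With a per-unit subsidy paid to buyers, each effectively pays P − 33, so demand becomes Qd = 462 − 2(P − 33).
Solving gives Q = 380 with buyers paying $41 and producers receiving $74 (the $33 wedge).
Gain to buyers: $11; to producers: $22. (They sum to $33.)

Buyers gain $11 per ticket; producers gain $22 per ticket.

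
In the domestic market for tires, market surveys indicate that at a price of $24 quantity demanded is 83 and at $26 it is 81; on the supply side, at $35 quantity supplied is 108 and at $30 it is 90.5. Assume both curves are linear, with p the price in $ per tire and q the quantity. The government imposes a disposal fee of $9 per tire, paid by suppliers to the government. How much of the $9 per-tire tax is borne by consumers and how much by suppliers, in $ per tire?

Demand slope: (81 − 83)/(26 − 24) = -1, so qd = 107 − p.
Supply slope: (90.5 − 108)/(30 − 35) = 3.5, so qs = 3.5p − 14.5.
Without the tax, 107 − p = 3.5p − 14.5 gives 4.5p = 121.5, so p* = $27 and q* = 80.
With the tax collected from suppliers, supply shifts: qs = 3.5(p − 9) − 14.5.
Solving gives q = 73 with consumers paying $34 and suppliers receiving $25 (the $9 wedge).
Burden on consumers: $7; on suppliers: $2. (They sum to $9.)
The less price-elastic side of the market bears the larger share of a per-unit tax.

Consumers bear $7 per tire; suppliers bear $2 per tire.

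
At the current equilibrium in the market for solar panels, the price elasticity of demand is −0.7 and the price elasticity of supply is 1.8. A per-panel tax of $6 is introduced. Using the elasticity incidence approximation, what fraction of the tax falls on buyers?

Incidence ratio: buyers' share ≈ εs / (εs + |εd|) = 1.8 / (1.8 + 0.7) = 0.72.
Supply is the more elastic side, so buyers bear the larger share.

Buyers' share ≈ 0.72.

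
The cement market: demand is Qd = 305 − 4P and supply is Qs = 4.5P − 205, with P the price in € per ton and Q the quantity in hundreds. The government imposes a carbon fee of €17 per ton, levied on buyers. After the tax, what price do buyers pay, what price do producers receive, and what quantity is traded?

Before the tax: set 305 − 4P = 4.5P − 205 → P* = €60, Q* = 65.
With the tax collected from buyers, demand (in seller-price terms) shifts: Qd = 305 − 4(P + 17).
New equilibrium: buyers pay €69, producers receive €52, Q = 29. (Wedge: Pb − Ps = 17.)

Buyers pay €69; producers receive €52; quantity = 29.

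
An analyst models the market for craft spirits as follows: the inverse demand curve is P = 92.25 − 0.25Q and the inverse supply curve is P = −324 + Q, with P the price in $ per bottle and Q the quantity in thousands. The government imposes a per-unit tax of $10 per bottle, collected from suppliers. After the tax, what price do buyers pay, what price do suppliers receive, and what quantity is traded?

Buyers pay $11; suppliers receive $1; quantity = 325.

Inverting to Q(P) form: Qd = 369 − 4P; Qs = P + 324.
Before the tax: set 369 − 4P = P + 324 → P* = $9, Q* = 333.
With the tax collected from suppliers, supply shifts: Qs = (P − 10) + 324.
New equilibrium: buyers pay $11, suppliers receive $1, Q = 325. (Wedge: Pb − Ps = 10.)
The less price-elastic side of the market bears the larger share of a per-unit tax.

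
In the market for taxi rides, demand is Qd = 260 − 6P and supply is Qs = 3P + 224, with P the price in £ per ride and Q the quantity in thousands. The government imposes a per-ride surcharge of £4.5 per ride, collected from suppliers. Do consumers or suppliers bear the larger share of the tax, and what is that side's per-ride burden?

Suppliers bear the larger share: £3 per ride.

Before the tax: set 260 − 6P = 3P + 224 → P* = £4, Q* = 236.
With the tax collected from suppliers, supply shifts: Qs = 3(P − 4.5) + 224.
Solving gives Q = 227 with consumers paying £5.5 and suppliers receiving £1 (the £4.5 wedge).
Per-ride burden: consumers £1.5, suppliers £3.
Suppliers take the larger share because supply is less price-elastic here (demand slope 6 vs supply slope 3).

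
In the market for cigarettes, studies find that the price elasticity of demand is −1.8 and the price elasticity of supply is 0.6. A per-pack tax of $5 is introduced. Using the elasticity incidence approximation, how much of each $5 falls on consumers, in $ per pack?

Consumers bear ≈ $1.25 per pack.

Incidence ratio: consumers' share ≈ εs / (εs + |εd|) = 0.6 / (0.6 + 1.8) = 0.25.
So consumers bear ≈ 0.25 × $5 = $1.25; sellers bear $3.75.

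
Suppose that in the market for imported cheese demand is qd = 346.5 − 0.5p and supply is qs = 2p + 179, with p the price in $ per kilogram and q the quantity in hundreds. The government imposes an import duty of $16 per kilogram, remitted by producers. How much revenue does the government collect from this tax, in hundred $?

Tax revenue = $4905.6 hundred.

Before the tax: set 346.5 − 0.5p = 2p + 179 → p* = $67, q* = 313.
With the tax collected from producers, supply shifts: qs = 2(p − 16) + 179.
Solving gives q = 306.6 with consumers paying $79.8 and producers receiving $63.8 (the $16 wedge).
Revenue = t · Q = 16 · 306.6 = $4905.6.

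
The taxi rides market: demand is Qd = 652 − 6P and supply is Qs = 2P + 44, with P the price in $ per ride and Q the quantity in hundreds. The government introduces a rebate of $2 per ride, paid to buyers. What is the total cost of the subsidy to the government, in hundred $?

Government outlay = $398 hundred.

Before the subsidy: set 652 − 6P = 2P + 44 → P* = $76, Q* = 196.
With a per-unit subsidy paid to buyers, each effectively pays P − 2, so demand becomes Qd = 652 − 6(P − 2).
Solving gives Q = 199 with buyers paying $75.5 and suppliers receiving $77.5 (the $2 wedge).
Outlay = t · Q = 2 · 199 = $398.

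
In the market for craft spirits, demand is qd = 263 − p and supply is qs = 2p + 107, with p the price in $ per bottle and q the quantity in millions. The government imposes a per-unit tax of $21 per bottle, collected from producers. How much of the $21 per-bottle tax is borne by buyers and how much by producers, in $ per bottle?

Without the tax, 263 − p = 2p + 107 gives 3p = 156, so p* = $52 and q* = 211.
With the tax collected from producers, supply shifts: qs = 2(p − 21) + 107.
New equilibrium: buyers pay $66, producers receive $45, q = 197. (Wedge: pb − ps = 21.)
Burden on buyers: $14; on producers: $7. (They sum to $21.)
The less price-elastic side of the market bears the larger share of a per-unit tax.

Buyers bear $14 per bottle; producers bear $7 per bottle.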